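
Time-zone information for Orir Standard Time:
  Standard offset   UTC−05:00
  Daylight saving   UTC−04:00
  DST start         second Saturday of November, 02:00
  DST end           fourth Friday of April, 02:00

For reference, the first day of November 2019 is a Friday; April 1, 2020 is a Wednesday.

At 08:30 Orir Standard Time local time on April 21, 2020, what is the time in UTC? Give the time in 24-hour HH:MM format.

12:30

1 November 2019 is a Friday, so the first Saturday is November 2 and the second is November 9.
1 April 2020 is a Wednesday, so the first Friday is April 3 and the fourth is April 24.
Daylight saving runs 9 November 2019 – 24 April 2020; April 21, 2020 is inside that window, so Orir Standard Time is at UTC−04:00.
08:30 local + 4h = 12:30 UTC.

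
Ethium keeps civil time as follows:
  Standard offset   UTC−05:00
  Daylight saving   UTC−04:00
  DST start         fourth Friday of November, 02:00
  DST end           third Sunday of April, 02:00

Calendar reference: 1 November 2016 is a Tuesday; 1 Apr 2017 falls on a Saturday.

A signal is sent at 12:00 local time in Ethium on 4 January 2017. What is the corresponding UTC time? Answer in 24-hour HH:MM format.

1 November 2016 is a Tuesday, so the first Friday is November 4 and the fourth is November 25.
1 April 2017 is a Saturday, so the first Sunday is April 2 and the third is April 16.
4 January 2017 falls between 25 November 2016 and 16 April 2017, so daylight saving is in effect and Ethium is at UTC−04:00.
12:00 local + 4h = 16:00 UTC.

16:00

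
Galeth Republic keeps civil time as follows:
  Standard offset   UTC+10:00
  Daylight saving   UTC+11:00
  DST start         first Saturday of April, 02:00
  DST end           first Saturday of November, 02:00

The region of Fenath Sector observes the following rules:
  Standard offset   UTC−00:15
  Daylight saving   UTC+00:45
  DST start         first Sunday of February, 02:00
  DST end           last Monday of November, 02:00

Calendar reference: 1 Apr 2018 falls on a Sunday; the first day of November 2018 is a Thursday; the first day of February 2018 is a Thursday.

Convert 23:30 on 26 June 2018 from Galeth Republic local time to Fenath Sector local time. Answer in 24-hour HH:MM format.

1 April 2018 is a Sunday, so the first Saturday is April 7.
1 November 2018 is a Thursday, so the first Saturday is November 3.
26 June 2018 falls between 7 April and 3 November, so daylight saving is in effect and Galeth Republic is at UTC+11:00.
23:30 Galeth Republic − 11h = 12:30 UTC.
1 February 2018 is a Thursday, so the first Sunday is February 4.
1 November 2018 is a Thursday, so Mondays fall on 5, 12, 19, 26; the last is November 26.
At the standard offset (UTC−00:15), 12:30 UTC − 0h15m = 12:15 Fenath Sector standard time.
The standard-time date in Fenath Sector, 26 June 2018, falls between 4 February and 26 November, so daylight saving is in effect and Fenath Sector is at UTC+00:45.
12:30 UTC + 0h45m = 13:15 Fenath Sector.

13:15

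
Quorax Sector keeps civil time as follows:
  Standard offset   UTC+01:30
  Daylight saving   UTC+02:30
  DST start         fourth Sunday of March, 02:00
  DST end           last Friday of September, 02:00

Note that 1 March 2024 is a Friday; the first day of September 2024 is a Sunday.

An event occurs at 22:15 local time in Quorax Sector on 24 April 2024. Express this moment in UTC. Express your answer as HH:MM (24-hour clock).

1 March 2024 is a Friday, so the first Sunday is March 3 and the fourth is March 24.
1 September 2024 is a Sunday, so Fridays fall on 6, 13, 20, 27; the last is September 27.
Daylight saving runs 24 March – 27 September; 24 April 2024 is inside that window, so Quorax Sector is at UTC+02:30.
22:15 local − 2h30m = 19:45 UTC.

19:45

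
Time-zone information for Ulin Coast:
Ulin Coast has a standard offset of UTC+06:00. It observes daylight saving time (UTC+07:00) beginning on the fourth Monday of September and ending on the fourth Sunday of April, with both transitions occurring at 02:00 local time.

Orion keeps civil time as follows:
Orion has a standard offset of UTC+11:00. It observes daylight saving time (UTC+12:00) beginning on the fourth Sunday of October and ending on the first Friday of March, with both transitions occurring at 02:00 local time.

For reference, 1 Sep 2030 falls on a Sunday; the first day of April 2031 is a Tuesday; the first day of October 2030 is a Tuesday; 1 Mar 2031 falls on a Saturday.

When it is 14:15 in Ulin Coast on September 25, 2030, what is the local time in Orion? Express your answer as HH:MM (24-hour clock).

18:15

1 September 2030 is a Sunday, so the first Monday is September 2 and the fourth is September 23.
1 April 2031 is a Tuesday, so the first Sunday is April 6 and the fourth is April 27.
September 25, 2030 falls between 23 September 2030 and 27 April 2031, so daylight saving is in effect and Ulin Coast is at UTC+07:00.
14:15 Ulin Coast − 7h = 07:15 UTC.
1 October 2030 is a Tuesday, so the first Sunday is October 6 and the fourth is October 27.
1 March 2031 is a Saturday, so the first Friday is March 7.
At the standard offset (UTC+11:00), 07:15 UTC + 11h = 18:15 Orion standard time.
The standard-time date in Orion, September 25, 2030, is outside the daylight-saving period (27 October 2030 – 7 March 2031), so Orion is on standard time, UTC+11:00.
07:15 UTC + 11h = 18:15 Orion.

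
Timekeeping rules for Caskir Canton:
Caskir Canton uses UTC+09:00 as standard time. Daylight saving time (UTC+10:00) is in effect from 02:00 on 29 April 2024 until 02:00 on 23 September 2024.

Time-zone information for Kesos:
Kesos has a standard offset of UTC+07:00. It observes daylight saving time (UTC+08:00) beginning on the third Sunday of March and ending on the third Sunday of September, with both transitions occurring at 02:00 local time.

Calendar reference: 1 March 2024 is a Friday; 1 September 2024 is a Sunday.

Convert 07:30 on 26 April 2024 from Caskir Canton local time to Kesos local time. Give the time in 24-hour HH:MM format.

26 April 2024 is outside the daylight-saving period (29 April – 23 September), so Caskir Canton is on standard time, UTC+09:00.
07:30 Caskir Canton − 9h = 22:30 UTC (rolling into the previous day, 25 April 2024).
1 March 2024 is a Friday, so the first Sunday is March 3 and the third is March 17.
1 September 2024 is a Sunday, so the first Sunday is September 1 and the third is September 15.
At the standard offset (UTC+07:00), 22:30 UTC + 7h = 05:30 Kesos standard time (rolling into the next day, 26 April 2024).
The standard-time date in Kesos, 26 April 2024, lies within the daylight-saving period (17 March – 15 September), so Kesos is on daylight time, UTC+08:00.
22:30 UTC + 8h = 06:30 Kesos (rolling into the next day, 26 April 2024).

06:30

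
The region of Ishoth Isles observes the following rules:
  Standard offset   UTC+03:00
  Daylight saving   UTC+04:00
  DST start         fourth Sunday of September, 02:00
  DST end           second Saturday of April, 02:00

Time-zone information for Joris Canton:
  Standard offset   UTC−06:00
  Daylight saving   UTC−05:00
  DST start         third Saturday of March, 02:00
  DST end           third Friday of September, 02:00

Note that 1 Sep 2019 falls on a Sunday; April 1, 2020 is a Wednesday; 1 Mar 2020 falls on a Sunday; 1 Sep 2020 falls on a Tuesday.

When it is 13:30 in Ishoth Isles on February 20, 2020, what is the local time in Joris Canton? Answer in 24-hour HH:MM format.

03:30

1 September 2019 is a Sunday, so the first Sunday is September 1 and the fourth is September 22.
1 April 2020 is a Wednesday, so the first Saturday is April 4 and the second is April 11.
February 20, 2020 lies within the daylight-saving period (22 September 2019 – 11 April 2020), so Ishoth Isles is on daylight time, UTC+04:00.
13:30 Ishoth Isles − 4h = 09:30 UTC.
1 March 2020 is a Sunday, so the first Saturday is March 7 and the third is March 21.
1 September 2020 is a Tuesday, so the first Friday is September 4 and the third is September 18.
At the standard offset (UTC−06:00), 09:30 UTC − 6h = 03:30 Joris Canton standard time.
The standard-time date in Joris Canton, February 20, 2020, does not fall between 21 March and 18 September, so daylight saving is not in effect and Joris Canton is at UTC−06:00.
09:30 UTC − 6h = 03:30 Joris Canton.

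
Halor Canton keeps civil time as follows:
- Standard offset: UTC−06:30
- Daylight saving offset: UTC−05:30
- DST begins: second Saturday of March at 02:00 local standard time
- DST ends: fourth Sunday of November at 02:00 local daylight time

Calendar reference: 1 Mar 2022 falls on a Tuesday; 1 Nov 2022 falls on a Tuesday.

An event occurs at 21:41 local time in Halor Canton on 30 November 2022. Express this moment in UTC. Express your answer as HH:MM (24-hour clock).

04:11

1 March 2022 is a Tuesday, so the first Saturday is March 5 and the second is March 12.
1 November 2022 is a Tuesday, so the first Sunday is November 6 and the fourth is November 27.
Daylight saving runs 12 March – 27 November; 30 November 2022 is outside that window, so Halor Canton is on standard time at UTC−06:30.
21:41 local + 6h30m = 04:11 UTC (rolling into the next day, 1 December 2022).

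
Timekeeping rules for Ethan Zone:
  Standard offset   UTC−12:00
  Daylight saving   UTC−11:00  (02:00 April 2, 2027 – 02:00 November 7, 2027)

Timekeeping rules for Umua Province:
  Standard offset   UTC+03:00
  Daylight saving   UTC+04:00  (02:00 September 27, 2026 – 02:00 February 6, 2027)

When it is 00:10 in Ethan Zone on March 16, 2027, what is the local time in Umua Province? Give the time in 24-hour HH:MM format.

March 16, 2027 does not fall between 2 April and 7 November, so daylight saving is not in effect and Ethan Zone is at UTC−12:00.
00:10 Ethan Zone + 12h = 12:10 UTC.
At the standard offset (UTC+03:00), 12:10 UTC + 3h = 15:10 Umua Province standard time.
Daylight saving runs 27 September 2026 – 6 February 2027; the standard-time date in Umua Province, March 16, 2027, is outside that window, so Umua Province is on standard time at UTC+03:00.
12:10 UTC + 3h = 15:10 Umua Province.

15:10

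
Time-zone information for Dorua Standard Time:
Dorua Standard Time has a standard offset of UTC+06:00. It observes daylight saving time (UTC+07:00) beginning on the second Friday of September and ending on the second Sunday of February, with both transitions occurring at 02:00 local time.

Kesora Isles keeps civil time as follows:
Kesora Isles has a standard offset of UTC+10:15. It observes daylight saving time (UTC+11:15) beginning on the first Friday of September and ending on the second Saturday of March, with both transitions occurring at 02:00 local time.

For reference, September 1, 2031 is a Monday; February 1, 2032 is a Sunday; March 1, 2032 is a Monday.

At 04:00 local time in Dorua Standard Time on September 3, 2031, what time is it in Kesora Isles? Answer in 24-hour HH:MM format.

08:15

1 September 2031 is a Monday, so the first Friday is September 5 and the second is September 12.
1 February 2032 is a Sunday, so the first Sunday is February 1 and the second is February 8.
Daylight saving runs 12 September 2031 – 8 February 2032; September 3, 2031 is outside that window, so Dorua Standard Time is on standard time at UTC+06:00.
04:00 Dorua Standard Time − 6h = 22:00 UTC (rolling into the previous day, 2 September 2031).
1 September 2031 is a Monday, so the first Friday is September 5.
1 March 2032 is a Monday, so the first Saturday is March 6 and the second is March 13.
At the standard offset (UTC+10:15), 22:00 UTC + 10h15m = 08:15 Kesora Isles standard time (rolling into the next day, 3 September 2031).
The standard-time date in Kesora Isles, September 3, 2031, does not fall between 5 September 2031 and 13 March 2032, so daylight saving is not in effect and Kesora Isles is at UTC+10:15.
22:00 UTC + 10h15m = 08:15 Kesora Isles (rolling into the next day, 3 September 2031).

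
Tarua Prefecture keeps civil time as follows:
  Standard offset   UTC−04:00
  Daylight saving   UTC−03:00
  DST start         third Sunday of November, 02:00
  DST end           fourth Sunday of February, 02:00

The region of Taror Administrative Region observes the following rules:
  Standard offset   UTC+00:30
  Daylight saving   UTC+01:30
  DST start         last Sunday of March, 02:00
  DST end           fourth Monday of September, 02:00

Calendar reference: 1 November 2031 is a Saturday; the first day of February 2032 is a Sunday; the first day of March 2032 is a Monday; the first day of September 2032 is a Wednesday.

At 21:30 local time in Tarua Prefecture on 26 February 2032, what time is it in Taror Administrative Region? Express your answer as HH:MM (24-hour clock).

02:00

1 November 2031 is a Saturday, so the first Sunday is November 2 and the third is November 16.
1 February 2032 is a Sunday, so the first Sunday is February 1 and the fourth is February 22.
26 February 2032 is outside the daylight-saving period (16 November 2031 – 22 February 2032), so Tarua Prefecture is on standard time, UTC−04:00.
21:30 Tarua Prefecture + 4h = 01:30 UTC (rolling into the next day, 27 February 2032).
1 March 2032 is a Monday, so Sundays fall on 7, 14, 21, 28; the last is March 28.
1 September 2032 is a Wednesday, so the first Monday is September 6 and the fourth is September 27.
At the standard offset (UTC+00:30), 01:30 UTC + 0h30m = 02:00 Taror Administrative Region standard time.
The standard-time date in Taror Administrative Region, 27 February 2032, is outside the daylight-saving period (28 March – 27 September), so Taror Administrative Region is on standard time, UTC+00:30.
01:30 UTC + 0h30m = 02:00 Taror Administrative Region.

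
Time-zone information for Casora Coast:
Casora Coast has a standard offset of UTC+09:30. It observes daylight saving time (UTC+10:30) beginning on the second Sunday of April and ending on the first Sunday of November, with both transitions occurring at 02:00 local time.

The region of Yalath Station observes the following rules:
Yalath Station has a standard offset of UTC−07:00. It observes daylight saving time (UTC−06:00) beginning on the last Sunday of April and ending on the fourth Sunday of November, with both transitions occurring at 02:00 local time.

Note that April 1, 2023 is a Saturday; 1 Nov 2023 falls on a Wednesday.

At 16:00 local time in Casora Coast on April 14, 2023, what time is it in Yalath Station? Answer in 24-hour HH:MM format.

1 April 2023 is a Saturday, so the first Sunday is April 2 and the second is April 9.
1 November 2023 is a Wednesday, so the first Sunday is November 5.
April 14, 2023 falls between 9 April and 5 November, so daylight saving is in effect and Casora Coast is at UTC+10:30.
16:00 Casora Coast − 10h30m = 05:30 UTC.
1 April 2023 is a Saturday, so Sundays fall on 2, 9, 16, 23, 30; the last is April 30.
1 November 2023 is a Wednesday, so the first Sunday is November 5 and the fourth is November 26.
At the standard offset (UTC−07:00), 05:30 UTC − 7h = 22:30 Yalath Station standard time (rolling into the previous day, 13 April 2023).
The standard-time date in Yalath Station, April 13, 2023, is outside the daylight-saving period (30 April – 26 November), so Yalath Station is on standard time, UTC−07:00.
05:30 UTC − 7h = 22:30 Yalath Station (rolling into the previous day, 13 April 2023).

22:30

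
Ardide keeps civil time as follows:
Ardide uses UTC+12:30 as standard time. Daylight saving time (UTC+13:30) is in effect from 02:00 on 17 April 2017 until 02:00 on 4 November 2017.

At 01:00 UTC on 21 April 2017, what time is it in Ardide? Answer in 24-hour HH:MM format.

At the standard offset (UTC+12:30), 01:00 UTC + 12h30m = 13:30 Ardide standard time.
Daylight saving runs 17 April – 4 November; the standard-time date in Ardide, 21 April 2017, is inside that window, so Ardide is at UTC+13:30.
01:00 UTC + 13h30m = 14:30 local.

14:30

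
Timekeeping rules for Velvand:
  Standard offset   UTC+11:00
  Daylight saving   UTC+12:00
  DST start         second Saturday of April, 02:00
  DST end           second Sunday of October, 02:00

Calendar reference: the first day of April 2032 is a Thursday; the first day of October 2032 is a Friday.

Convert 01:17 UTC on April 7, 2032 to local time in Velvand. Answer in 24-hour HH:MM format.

12:17

1 April 2032 is a Thursday, so the first Saturday is April 3 and the second is April 10.
1 October 2032 is a Friday, so the first Sunday is October 3 and the second is October 10.
At the standard offset (UTC+11:00), 01:17 UTC + 11h = 12:17 Velvand standard time.
The standard-time date in Velvand, April 7, 2032, does not fall between 10 April and 10 October, so daylight saving is not in effect and Velvand is at UTC+11:00.
01:17 UTC + 11h = 12:17 local.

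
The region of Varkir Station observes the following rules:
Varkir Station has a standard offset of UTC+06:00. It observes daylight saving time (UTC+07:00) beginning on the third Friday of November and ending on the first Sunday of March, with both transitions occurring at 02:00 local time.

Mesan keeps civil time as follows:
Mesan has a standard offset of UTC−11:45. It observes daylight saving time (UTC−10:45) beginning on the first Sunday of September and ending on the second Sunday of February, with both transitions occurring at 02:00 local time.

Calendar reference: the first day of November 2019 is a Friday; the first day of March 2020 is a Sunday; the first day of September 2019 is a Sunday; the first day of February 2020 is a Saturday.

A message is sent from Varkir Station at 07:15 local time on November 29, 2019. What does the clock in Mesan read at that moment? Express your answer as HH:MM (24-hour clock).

13:30

1 November 2019 is a Friday, so the first Friday is November 1 and the third is November 15.
1 March 2020 is a Sunday, so the first Sunday is March 1.
November 29, 2019 falls between 15 November 2019 and 1 March 2020, so daylight saving is in effect and Varkir Station is at UTC+07:00.
07:15 Varkir Station − 7h = 00:15 UTC.
1 September 2019 is a Sunday, so the first Sunday is September 1.
1 February 2020 is a Saturday, so the first Sunday is February 2 and the second is February 9.
At the standard offset (UTC−11:45), 00:15 UTC − 11h45m = 12:30 Mesan standard time (rolling into the previous day, 28 November 2019).
The standard-time date in Mesan, November 28, 2019, falls between 1 September 2019 and 9 February 2020, so daylight saving is in effect and Mesan is at UTC−10:45.
00:15 UTC − 10h45m = 13:30 Mesan (rolling into the previous day, 28 November 2019).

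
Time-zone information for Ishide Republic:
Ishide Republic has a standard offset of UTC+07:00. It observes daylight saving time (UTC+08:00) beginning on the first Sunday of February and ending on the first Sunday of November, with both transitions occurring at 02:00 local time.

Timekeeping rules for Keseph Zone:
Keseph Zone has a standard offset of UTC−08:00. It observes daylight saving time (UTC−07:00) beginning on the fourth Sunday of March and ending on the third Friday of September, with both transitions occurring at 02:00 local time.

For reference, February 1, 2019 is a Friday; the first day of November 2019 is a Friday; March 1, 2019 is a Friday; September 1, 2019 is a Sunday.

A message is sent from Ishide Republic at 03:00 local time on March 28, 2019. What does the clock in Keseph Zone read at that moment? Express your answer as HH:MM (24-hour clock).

12:00

1 February 2019 is a Friday, so the first Sunday is February 3.
1 November 2019 is a Friday, so the first Sunday is November 3.
March 28, 2019 lies within the daylight-saving period (3 February – 3 November), so Ishide Republic is on daylight time, UTC+08:00.
03:00 Ishide Republic − 8h = 19:00 UTC (rolling into the previous day, 27 March 2019).
1 March 2019 is a Friday, so the first Sunday is March 3 and the fourth is March 24.
1 September 2019 is a Sunday, so the first Friday is September 6 and the third is September 20.
At the standard offset (UTC−08:00), 19:00 UTC − 8h = 11:00 Keseph Zone standard time.
The standard-time date in Keseph Zone, March 27, 2019, falls between 24 March and 20 September, so daylight saving is in effect and Keseph Zone is at UTC−07:00.
19:00 UTC − 7h = 12:00 Keseph Zone.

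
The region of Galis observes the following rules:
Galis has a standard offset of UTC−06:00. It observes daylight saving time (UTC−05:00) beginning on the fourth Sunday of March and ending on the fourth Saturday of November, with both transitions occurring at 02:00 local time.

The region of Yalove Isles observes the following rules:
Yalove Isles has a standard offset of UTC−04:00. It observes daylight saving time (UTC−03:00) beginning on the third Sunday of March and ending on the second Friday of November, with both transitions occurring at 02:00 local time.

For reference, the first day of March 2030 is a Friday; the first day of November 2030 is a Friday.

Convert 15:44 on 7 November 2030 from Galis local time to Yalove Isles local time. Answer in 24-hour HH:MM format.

17:44

1 March 2030 is a Friday, so the first Sunday is March 3 and the fourth is March 24.
1 November 2030 is a Friday, so the first Saturday is November 2 and the fourth is November 23.
7 November 2030 lies within the daylight-saving period (24 March – 23 November), so Galis is on daylight time, UTC−05:00.
15:44 Galis + 5h = 20:44 UTC.
1 March 2030 is a Friday, so the first Sunday is March 3 and the third is March 17.
1 November 2030 is a Friday, so the first Friday is November 1 and the second is November 8.
At the standard offset (UTC−04:00), 20:44 UTC − 4h = 16:44 Yalove Isles standard time.
The standard-time date in Yalove Isles, 7 November 2030, lies within the daylight-saving period (17 March – 8 November), so Yalove Isles is on daylight time, UTC−03:00.
20:44 UTC − 3h = 17:44 Yalove Isles.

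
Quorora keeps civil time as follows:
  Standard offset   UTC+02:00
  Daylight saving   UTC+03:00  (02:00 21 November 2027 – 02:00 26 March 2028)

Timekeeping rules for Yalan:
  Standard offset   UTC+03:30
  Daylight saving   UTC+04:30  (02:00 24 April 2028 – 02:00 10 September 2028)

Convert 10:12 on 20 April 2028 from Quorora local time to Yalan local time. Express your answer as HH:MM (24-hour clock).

Daylight saving runs 21 November 2027 – 26 March 2028; 20 April 2028 is outside that window, so Quorora is on standard time at UTC+02:00.
10:12 Quorora − 2h = 08:12 UTC.
At the standard offset (UTC+03:30), 08:12 UTC + 3h30m = 11:42 Yalan standard time.
The standard-time date in Yalan, 20 April 2028, does not fall between 24 April and 10 September, so daylight saving is not in effect and Yalan is at UTC+03:30.
08:12 UTC + 3h30m = 11:42 Yalan.

11:42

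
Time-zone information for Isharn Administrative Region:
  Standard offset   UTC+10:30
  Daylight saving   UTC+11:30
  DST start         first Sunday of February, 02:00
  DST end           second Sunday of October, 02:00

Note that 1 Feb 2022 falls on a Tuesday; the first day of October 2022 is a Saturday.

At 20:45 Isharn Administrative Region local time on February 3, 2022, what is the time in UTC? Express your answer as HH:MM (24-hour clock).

10:15

1 February 2022 is a Tuesday, so the first Sunday is February 6.
1 October 2022 is a Saturday, so the first Sunday is October 2 and the second is October 9.
February 3, 2022 is outside the daylight-saving period (6 February – 9 October), so Isharn Administrative Region is on standard time, UTC+10:30.
20:45 local − 10h30m = 10:15 UTC.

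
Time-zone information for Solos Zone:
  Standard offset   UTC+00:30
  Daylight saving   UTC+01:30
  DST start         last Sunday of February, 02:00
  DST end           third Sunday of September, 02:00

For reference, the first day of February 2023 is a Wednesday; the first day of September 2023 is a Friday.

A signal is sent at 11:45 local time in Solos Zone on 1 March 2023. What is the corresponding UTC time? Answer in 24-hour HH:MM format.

10:15

1 February 2023 is a Wednesday, so Sundays fall on 5, 12, 19, 26; the last is February 26.
1 September 2023 is a Friday, so the first Sunday is September 3 and the third is September 17.
Daylight saving runs 26 February – 17 September; 1 March 2023 is inside that window, so Solos Zone is at UTC+01:30.
11:45 local − 1h30m = 10:15 UTC.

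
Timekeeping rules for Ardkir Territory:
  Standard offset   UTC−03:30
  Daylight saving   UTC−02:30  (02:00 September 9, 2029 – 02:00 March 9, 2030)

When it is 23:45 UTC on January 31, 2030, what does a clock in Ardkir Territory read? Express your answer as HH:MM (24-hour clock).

21:15

At the standard offset (UTC−03:30), 23:45 UTC − 3h30m = 20:15 Ardkir Territory standard time.
The standard-time date in Ardkir Territory, January 31, 2030, lies within the daylight-saving period (9 September 2029 – 9 March 2030), so Ardkir Territory is on daylight time, UTC−02:30.
23:45 UTC − 2h30m = 21:15 local.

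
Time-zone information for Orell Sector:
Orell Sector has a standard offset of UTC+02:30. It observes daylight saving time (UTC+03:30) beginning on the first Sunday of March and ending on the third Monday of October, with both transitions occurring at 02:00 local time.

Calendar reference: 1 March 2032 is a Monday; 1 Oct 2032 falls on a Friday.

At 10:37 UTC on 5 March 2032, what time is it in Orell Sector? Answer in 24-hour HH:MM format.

13:07

1 March 2032 is a Monday, so the first Sunday is March 7.
1 October 2032 is a Friday, so the first Monday is October 4 and the third is October 18.
At the standard offset (UTC+02:30), 10:37 UTC + 2h30m = 13:07 Orell Sector standard time.
Daylight saving runs 7 March – 18 October; the standard-time date in Orell Sector, 5 March 2032, is outside that window, so Orell Sector is on standard time at UTC+02:30.
10:37 UTC + 2h30m = 13:07 local.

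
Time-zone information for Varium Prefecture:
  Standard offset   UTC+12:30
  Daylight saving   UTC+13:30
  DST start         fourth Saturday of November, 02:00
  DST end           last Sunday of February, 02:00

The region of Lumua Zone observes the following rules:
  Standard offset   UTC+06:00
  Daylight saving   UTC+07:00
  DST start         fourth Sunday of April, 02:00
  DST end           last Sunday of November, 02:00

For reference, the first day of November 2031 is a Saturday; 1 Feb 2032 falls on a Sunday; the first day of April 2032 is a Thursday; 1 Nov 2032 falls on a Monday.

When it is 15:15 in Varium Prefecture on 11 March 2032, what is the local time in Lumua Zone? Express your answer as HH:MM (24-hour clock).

1 November 2031 is a Saturday, so the first Saturday is November 1 and the fourth is November 22.
1 February 2032 is a Sunday, so Sundays fall on 1, 8, 15, 22, 29; the last is February 29.
11 March 2032 is outside the daylight-saving period (22 November 2031 – 29 February 2032), so Varium Prefecture is on standard time, UTC+12:30.
15:15 Varium Prefecture − 12h30m = 02:45 UTC.
1 April 2032 is a Thursday, so the first Sunday is April 4 and the fourth is April 25.
1 November 2032 is a Monday, so Sundays fall on 7, 14, 21, 28; the last is November 28.
At the standard offset (UTC+06:00), 02:45 UTC + 6h = 08:45 Lumua Zone standard time.
Daylight saving runs 25 April – 28 November; the standard-time date in Lumua Zone, 11 March 2032, is outside that window, so Lumua Zone is on standard time at UTC+06:00.
02:45 UTC + 6h = 08:45 Lumua Zone.

08:45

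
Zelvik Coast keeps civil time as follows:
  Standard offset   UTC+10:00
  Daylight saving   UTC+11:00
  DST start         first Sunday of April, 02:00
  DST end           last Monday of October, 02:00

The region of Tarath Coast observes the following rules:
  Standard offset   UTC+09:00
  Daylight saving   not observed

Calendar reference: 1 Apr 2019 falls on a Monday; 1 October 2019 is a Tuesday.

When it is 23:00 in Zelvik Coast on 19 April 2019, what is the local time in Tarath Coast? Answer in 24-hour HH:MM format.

21:00

1 April 2019 is a Monday, so the first Sunday is April 7.
1 October 2019 is a Tuesday, so Mondays fall on 7, 14, 21, 28; the last is October 28.
19 April 2019 falls between 7 April and 28 October, so daylight saving is in effect and Zelvik Coast is at UTC+11:00.
23:00 Zelvik Coast − 11h = 12:00 UTC.
Tarath Coast stays on UTC+09:00 all year.
12:00 UTC + 9h = 21:00 Tarath Coast.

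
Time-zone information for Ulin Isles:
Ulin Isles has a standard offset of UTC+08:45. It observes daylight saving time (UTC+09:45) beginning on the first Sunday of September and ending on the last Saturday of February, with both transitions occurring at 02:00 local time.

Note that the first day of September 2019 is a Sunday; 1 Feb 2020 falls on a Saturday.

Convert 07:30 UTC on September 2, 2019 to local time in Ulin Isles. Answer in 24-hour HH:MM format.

17:15

1 September 2019 is a Sunday, so the first Sunday is September 1.
1 February 2020 is a Saturday, so Saturdays fall on 1, 8, 15, 22, 29; the last is February 29.
At the standard offset (UTC+08:45), 07:30 UTC + 8h45m = 16:15 Ulin Isles standard time.
The standard-time date in Ulin Isles, September 2, 2019, lies within the daylight-saving period (1 September 2019 – 29 February 2020), so Ulin Isles is on daylight time, UTC+09:45.
07:30 UTC + 9h45m = 17:15 local.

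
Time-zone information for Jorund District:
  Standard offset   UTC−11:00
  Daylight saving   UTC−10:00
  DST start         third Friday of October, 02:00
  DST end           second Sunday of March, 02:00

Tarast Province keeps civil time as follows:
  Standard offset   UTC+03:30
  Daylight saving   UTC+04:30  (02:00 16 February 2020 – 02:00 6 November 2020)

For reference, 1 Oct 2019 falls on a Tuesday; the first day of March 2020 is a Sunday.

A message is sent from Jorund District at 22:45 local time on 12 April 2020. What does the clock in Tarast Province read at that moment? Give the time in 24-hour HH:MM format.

14:15

1 October 2019 is a Tuesday, so the first Friday is October 4 and the third is October 18.
1 March 2020 is a Sunday, so the first Sunday is March 1 and the second is March 8.
12 April 2020 does not fall between 18 October 2019 and 8 March 2020, so daylight saving is not in effect and Jorund District is at UTC−11:00.
22:45 Jorund District + 11h = 09:45 UTC (rolling into the next day, 13 April 2020).
At the standard offset (UTC+03:30), 09:45 UTC + 3h30m = 13:15 Tarast Province standard time.
The standard-time date in Tarast Province, 13 April 2020, falls between 16 February and 6 November, so daylight saving is in effect and Tarast Province is at UTC+04:30.
09:45 UTC + 4h30m = 14:15 Tarast Province.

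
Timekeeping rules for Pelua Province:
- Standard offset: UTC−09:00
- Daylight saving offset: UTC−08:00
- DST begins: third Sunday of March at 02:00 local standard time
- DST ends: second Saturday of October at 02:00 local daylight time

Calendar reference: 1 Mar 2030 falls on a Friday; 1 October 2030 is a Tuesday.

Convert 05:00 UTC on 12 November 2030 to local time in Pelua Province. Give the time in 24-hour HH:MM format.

1 March 2030 is a Friday, so the first Sunday is March 3 and the third is March 17.
1 October 2030 is a Tuesday, so the first Saturday is October 5 and the second is October 12.
At the standard offset (UTC−09:00), 05:00 UTC − 9h = 20:00 Pelua Province standard time (rolling into the previous day, 11 November 2030).
The standard-time date in Pelua Province, 11 November 2030, is outside the daylight-saving period (17 March – 12 October), so Pelua Province is on standard time, UTC−09:00.
05:00 UTC − 9h = 20:00 local (rolling into the previous day, 11 November 2030).

20:00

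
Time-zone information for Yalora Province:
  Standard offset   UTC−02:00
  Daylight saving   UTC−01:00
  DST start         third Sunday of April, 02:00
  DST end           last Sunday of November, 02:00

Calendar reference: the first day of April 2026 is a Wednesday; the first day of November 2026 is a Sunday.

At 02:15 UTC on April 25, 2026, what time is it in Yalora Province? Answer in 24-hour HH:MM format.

01:15

1 April 2026 is a Wednesday, so the first Sunday is April 5 and the third is April 19.
1 November 2026 is a Sunday, so Sundays fall on 1, 8, 15, 22, 29; the last is November 29.
At the standard offset (UTC−02:00), 02:15 UTC − 2h = 00:15 Yalora Province standard time.
The standard-time date in Yalora Province, April 25, 2026, lies within the daylight-saving period (19 April – 29 November), so Yalora Province is on daylight time, UTC−01:00.
02:15 UTC − 1h = 01:15 local.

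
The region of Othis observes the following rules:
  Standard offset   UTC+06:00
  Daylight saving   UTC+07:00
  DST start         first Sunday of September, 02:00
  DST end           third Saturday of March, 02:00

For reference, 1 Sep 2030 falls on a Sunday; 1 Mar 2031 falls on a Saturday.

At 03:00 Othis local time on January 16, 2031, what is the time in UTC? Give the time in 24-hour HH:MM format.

1 September 2030 is a Sunday, so the first Sunday is September 1.
1 March 2031 is a Saturday, so the first Saturday is March 1 and the third is March 15.
January 16, 2031 falls between 1 September 2030 and 15 March 2031, so daylight saving is in effect and Othis is at UTC+07:00.
03:00 local − 7h = 20:00 UTC (rolling into the previous day, 15 January 2031).

20:00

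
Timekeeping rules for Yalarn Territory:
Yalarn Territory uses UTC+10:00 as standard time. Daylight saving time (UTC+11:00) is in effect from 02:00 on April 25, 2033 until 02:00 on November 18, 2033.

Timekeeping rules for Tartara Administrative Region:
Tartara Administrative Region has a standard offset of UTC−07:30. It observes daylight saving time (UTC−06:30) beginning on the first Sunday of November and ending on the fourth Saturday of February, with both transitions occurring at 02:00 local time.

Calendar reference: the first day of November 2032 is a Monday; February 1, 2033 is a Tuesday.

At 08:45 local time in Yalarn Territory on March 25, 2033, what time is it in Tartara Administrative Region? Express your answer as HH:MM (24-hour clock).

15:15

March 25, 2033 is outside the daylight-saving period (25 April – 18 November), so Yalarn Territory is on standard time, UTC+10:00.
08:45 Yalarn Territory − 10h = 22:45 UTC (rolling into the previous day, 24 March 2033).
1 November 2032 is a Monday, so the first Sunday is November 7.
1 February 2033 is a Tuesday, so the first Saturday is February 5 and the fourth is February 26.
At the standard offset (UTC−07:30), 22:45 UTC − 7h30m = 15:15 Tartara Administrative Region standard time.
Daylight saving runs 7 November 2032 – 26 February 2033; the standard-time date in Tartara Administrative Region, March 24, 2033, is outside that window, so Tartara Administrative Region is on standard time at UTC−07:30.
22:45 UTC − 7h30m = 15:15 Tartara Administrative Region.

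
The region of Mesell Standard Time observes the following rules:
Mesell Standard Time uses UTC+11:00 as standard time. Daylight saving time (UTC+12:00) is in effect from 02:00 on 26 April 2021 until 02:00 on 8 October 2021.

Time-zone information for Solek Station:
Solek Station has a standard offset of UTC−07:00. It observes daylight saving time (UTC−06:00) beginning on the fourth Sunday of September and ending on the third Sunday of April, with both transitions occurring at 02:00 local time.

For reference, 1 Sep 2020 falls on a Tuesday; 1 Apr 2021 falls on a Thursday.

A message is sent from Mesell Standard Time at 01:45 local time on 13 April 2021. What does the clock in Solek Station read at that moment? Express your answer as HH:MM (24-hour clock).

08:45

Daylight saving runs 26 April – 8 October; 13 April 2021 is outside that window, so Mesell Standard Time is on standard time at UTC+11:00.
01:45 Mesell Standard Time − 11h = 14:45 UTC (rolling into the previous day, 12 April 2021).
1 September 2020 is a Tuesday, so the first Sunday is September 6 and the fourth is September 27.
1 April 2021 is a Thursday, so the first Sunday is April 4 and the third is April 18.
At the standard offset (UTC−07:00), 14:45 UTC − 7h = 07:45 Solek Station standard time.
The standard-time date in Solek Station, 12 April 2021, falls between 27 September 2020 and 18 April 2021, so daylight saving is in effect and Solek Station is at UTC−06:00.
14:45 UTC − 6h = 08:45 Solek Station.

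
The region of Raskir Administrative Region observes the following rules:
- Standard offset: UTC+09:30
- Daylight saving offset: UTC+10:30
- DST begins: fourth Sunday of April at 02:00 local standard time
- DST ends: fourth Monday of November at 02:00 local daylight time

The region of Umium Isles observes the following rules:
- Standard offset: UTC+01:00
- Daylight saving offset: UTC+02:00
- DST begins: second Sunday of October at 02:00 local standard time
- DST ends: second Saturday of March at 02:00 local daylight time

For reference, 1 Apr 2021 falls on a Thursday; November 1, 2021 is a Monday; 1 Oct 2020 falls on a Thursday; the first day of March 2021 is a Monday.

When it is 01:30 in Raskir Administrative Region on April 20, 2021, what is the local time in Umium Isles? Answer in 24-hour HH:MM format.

1 April 2021 is a Thursday, so the first Sunday is April 4 and the fourth is April 25.
1 November 2021 is a Monday, so the first Monday is November 1 and the fourth is November 22.
Daylight saving runs 25 April – 22 November; April 20, 2021 is outside that window, so Raskir Administrative Region is on standard time at UTC+09:30.
01:30 Raskir Administrative Region − 9h30m = 16:00 UTC (rolling into the previous day, 19 April 2021).
1 October 2020 is a Thursday, so the first Sunday is October 4 and the second is October 11.
1 March 2021 is a Monday, so the first Saturday is March 6 and the second is March 13.
At the standard offset (UTC+01:00), 16:00 UTC + 1h = 17:00 Umium Isles standard time.
Daylight saving runs 11 October 2020 – 13 March 2021; the standard-time date in Umium Isles, April 19, 2021, is outside that window, so Umium Isles is on standard time at UTC+01:00.
16:00 UTC + 1h = 17:00 Umium Isles.

17:00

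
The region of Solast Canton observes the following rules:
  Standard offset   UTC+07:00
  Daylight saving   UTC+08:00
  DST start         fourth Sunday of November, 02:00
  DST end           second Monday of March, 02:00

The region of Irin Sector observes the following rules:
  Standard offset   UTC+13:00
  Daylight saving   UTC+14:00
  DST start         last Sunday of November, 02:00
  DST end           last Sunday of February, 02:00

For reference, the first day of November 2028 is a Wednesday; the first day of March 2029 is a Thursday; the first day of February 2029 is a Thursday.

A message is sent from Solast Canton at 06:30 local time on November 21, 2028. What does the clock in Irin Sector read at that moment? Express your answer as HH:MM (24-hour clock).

12:30

1 November 2028 is a Wednesday, so the first Sunday is November 5 and the fourth is November 26.
1 March 2029 is a Thursday, so the first Monday is March 5 and the second is March 12.
November 21, 2028 does not fall between 26 November 2028 and 12 March 2029, so daylight saving is not in effect and Solast Canton is at UTC+07:00.
06:30 Solast Canton − 7h = 23:30 UTC (rolling into the previous day, 20 November 2028).
1 November 2028 is a Wednesday, so Sundays fall on 5, 12, 19, 26; the last is November 26.
1 February 2029 is a Thursday, so Sundays fall on 4, 11, 18, 25; the last is February 25.
At the standard offset (UTC+13:00), 23:30 UTC + 13h = 12:30 Irin Sector standard time (rolling into the next day, 21 November 2028).
The standard-time date in Irin Sector, November 21, 2028, is outside the daylight-saving period (26 November 2028 – 25 February 2029), so Irin Sector is on standard time, UTC+13:00.
23:30 UTC + 13h = 12:30 Irin Sector (rolling into the next day, 21 November 2028).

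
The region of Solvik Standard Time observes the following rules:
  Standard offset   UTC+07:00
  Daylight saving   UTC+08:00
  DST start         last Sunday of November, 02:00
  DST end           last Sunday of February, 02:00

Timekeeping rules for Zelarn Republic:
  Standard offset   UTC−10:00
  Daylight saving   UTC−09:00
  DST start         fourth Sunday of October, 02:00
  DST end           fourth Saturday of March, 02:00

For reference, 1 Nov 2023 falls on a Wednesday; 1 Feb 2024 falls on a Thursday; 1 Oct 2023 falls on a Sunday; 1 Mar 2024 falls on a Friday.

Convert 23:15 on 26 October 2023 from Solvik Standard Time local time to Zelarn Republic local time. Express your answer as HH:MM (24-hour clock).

07:15

1 November 2023 is a Wednesday, so Sundays fall on 5, 12, 19, 26; the last is November 26.
1 February 2024 is a Thursday, so Sundays fall on 4, 11, 18, 25; the last is February 25.
26 October 2023 does not fall between 26 November 2023 and 25 February 2024, so daylight saving is not in effect and Solvik Standard Time is at UTC+07:00.
23:15 Solvik Standard Time − 7h = 16:15 UTC.
1 October 2023 is a Sunday, so the first Sunday is October 1 and the fourth is October 22.
1 March 2024 is a Friday, so the first Saturday is March 2 and the fourth is March 23.
At the standard offset (UTC−10:00), 16:15 UTC − 10h = 06:15 Zelarn Republic standard time.
The standard-time date in Zelarn Republic, 26 October 2023, lies within the daylight-saving period (22 October 2023 – 23 March 2024), so Zelarn Republic is on daylight time, UTC−09:00.
16:15 UTC − 9h = 07:15 Zelarn Republic.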